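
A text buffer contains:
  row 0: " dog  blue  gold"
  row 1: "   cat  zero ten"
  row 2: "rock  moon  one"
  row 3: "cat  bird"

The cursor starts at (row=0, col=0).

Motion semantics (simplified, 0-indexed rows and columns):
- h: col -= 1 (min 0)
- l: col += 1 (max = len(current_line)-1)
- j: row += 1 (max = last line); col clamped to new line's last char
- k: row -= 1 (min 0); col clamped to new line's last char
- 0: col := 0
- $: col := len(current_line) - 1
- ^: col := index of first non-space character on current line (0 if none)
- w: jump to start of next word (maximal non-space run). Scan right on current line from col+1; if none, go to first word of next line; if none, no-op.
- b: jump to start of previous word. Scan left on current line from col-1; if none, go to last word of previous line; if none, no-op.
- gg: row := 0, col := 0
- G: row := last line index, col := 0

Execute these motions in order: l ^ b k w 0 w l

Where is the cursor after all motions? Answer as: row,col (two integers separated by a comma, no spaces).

After 1 (l): row=0 col=1 char='d'
After 2 (^): row=0 col=1 char='d'
After 3 (b): row=0 col=1 char='d'
After 4 (k): row=0 col=1 char='d'
After 5 (w): row=0 col=6 char='b'
After 6 (0): row=0 col=0 char='_'
After 7 (w): row=0 col=1 char='d'
After 8 (l): row=0 col=2 char='o'

Answer: 0,2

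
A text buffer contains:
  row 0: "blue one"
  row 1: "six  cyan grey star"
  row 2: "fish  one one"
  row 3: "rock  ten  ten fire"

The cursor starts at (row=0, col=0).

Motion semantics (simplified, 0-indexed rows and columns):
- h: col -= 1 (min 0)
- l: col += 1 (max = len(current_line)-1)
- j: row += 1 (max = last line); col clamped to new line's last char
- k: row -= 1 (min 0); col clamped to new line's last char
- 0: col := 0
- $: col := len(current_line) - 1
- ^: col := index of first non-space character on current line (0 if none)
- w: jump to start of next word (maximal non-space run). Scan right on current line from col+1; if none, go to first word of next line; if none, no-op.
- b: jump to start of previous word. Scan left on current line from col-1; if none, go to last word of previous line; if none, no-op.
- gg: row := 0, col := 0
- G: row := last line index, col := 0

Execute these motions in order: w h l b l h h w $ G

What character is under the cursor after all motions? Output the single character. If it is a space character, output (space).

Answer: r

Derivation:
After 1 (w): row=0 col=5 char='o'
After 2 (h): row=0 col=4 char='_'
After 3 (l): row=0 col=5 char='o'
After 4 (b): row=0 col=0 char='b'
After 5 (l): row=0 col=1 char='l'
After 6 (h): row=0 col=0 char='b'
After 7 (h): row=0 col=0 char='b'
After 8 (w): row=0 col=5 char='o'
After 9 ($): row=0 col=7 char='e'
After 10 (G): row=3 col=0 char='r'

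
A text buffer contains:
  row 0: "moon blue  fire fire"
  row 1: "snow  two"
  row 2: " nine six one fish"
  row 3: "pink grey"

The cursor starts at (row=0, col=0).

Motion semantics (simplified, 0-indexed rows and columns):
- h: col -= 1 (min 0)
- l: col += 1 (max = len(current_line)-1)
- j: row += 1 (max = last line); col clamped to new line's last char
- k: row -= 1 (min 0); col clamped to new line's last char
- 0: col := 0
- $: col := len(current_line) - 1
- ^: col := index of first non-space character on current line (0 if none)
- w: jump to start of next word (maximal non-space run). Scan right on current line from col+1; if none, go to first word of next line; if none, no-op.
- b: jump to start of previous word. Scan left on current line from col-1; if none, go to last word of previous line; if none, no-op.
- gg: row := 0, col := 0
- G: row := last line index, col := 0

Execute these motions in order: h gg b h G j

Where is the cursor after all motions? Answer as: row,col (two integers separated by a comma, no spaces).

After 1 (h): row=0 col=0 char='m'
After 2 (gg): row=0 col=0 char='m'
After 3 (b): row=0 col=0 char='m'
After 4 (h): row=0 col=0 char='m'
After 5 (G): row=3 col=0 char='p'
After 6 (j): row=3 col=0 char='p'

Answer: 3,0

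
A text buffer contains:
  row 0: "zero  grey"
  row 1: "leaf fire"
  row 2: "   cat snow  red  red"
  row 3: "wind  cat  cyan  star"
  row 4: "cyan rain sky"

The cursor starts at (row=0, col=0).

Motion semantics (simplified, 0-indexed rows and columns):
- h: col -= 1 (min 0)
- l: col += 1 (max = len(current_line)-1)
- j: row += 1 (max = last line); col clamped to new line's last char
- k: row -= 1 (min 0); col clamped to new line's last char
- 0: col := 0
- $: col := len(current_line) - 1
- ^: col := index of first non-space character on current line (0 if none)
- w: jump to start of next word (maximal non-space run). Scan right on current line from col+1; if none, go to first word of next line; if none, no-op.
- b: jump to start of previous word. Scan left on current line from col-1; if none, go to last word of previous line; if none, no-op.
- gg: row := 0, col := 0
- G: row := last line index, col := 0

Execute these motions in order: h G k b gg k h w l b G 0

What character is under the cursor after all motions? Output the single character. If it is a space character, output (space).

After 1 (h): row=0 col=0 char='z'
After 2 (G): row=4 col=0 char='c'
After 3 (k): row=3 col=0 char='w'
After 4 (b): row=2 col=18 char='r'
After 5 (gg): row=0 col=0 char='z'
After 6 (k): row=0 col=0 char='z'
After 7 (h): row=0 col=0 char='z'
After 8 (w): row=0 col=6 char='g'
After 9 (l): row=0 col=7 char='r'
After 10 (b): row=0 col=6 char='g'
After 11 (G): row=4 col=0 char='c'
After 12 (0): row=4 col=0 char='c'

Answer: c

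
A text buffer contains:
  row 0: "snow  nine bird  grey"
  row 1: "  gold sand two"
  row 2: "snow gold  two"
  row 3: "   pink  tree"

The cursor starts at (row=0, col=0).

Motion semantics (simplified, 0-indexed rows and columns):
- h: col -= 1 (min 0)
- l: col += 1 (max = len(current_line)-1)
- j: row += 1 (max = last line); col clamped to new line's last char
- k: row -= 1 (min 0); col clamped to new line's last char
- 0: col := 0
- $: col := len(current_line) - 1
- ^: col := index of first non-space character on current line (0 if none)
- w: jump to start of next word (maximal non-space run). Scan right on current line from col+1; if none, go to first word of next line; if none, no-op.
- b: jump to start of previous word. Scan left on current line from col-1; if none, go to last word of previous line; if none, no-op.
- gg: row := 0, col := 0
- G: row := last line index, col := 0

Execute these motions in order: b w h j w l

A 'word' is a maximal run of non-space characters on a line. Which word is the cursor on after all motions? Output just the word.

After 1 (b): row=0 col=0 char='s'
After 2 (w): row=0 col=6 char='n'
After 3 (h): row=0 col=5 char='_'
After 4 (j): row=1 col=5 char='d'
After 5 (w): row=1 col=7 char='s'
After 6 (l): row=1 col=8 char='a'

Answer: sand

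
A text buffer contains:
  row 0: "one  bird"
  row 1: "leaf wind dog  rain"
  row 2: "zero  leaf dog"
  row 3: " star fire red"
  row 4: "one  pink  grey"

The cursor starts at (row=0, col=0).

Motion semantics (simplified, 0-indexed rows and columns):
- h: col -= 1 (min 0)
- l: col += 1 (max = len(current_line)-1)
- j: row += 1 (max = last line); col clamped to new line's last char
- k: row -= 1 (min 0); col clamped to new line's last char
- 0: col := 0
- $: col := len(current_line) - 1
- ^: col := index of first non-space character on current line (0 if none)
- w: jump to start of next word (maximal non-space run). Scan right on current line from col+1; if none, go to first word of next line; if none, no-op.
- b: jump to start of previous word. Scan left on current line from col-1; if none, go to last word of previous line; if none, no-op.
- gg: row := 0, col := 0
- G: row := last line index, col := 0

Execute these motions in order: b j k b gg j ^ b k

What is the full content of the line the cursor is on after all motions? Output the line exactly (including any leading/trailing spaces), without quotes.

After 1 (b): row=0 col=0 char='o'
After 2 (j): row=1 col=0 char='l'
After 3 (k): row=0 col=0 char='o'
After 4 (b): row=0 col=0 char='o'
After 5 (gg): row=0 col=0 char='o'
After 6 (j): row=1 col=0 char='l'
After 7 (^): row=1 col=0 char='l'
After 8 (b): row=0 col=5 char='b'
After 9 (k): row=0 col=5 char='b'

Answer: one  bird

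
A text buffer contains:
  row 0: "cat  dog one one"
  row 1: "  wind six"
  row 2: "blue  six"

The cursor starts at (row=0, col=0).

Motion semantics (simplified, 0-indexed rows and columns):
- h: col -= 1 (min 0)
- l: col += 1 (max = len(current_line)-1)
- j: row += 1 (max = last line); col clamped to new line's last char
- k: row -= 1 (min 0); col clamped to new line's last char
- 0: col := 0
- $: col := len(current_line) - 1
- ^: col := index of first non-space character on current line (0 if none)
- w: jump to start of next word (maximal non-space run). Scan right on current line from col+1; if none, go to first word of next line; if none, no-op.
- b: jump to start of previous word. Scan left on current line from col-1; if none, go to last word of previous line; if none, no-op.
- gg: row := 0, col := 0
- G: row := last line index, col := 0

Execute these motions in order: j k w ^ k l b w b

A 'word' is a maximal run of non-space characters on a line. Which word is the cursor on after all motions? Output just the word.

Answer: cat

Derivation:
After 1 (j): row=1 col=0 char='_'
After 2 (k): row=0 col=0 char='c'
After 3 (w): row=0 col=5 char='d'
After 4 (^): row=0 col=0 char='c'
After 5 (k): row=0 col=0 char='c'
After 6 (l): row=0 col=1 char='a'
After 7 (b): row=0 col=0 char='c'
After 8 (w): row=0 col=5 char='d'
After 9 (b): row=0 col=0 char='c'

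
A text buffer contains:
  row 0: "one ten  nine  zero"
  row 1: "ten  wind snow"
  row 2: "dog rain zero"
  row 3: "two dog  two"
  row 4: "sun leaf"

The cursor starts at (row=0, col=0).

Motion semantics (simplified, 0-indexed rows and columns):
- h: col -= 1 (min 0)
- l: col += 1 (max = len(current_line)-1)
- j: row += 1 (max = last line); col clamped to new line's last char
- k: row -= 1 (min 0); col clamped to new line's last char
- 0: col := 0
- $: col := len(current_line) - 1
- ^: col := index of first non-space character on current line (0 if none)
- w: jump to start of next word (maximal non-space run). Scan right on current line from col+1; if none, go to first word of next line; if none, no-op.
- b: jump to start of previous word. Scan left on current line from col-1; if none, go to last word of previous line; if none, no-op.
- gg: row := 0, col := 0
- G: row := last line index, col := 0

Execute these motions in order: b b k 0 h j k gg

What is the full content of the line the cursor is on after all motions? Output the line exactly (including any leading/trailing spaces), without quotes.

Answer: one ten  nine  zero

Derivation:
After 1 (b): row=0 col=0 char='o'
After 2 (b): row=0 col=0 char='o'
After 3 (k): row=0 col=0 char='o'
After 4 (0): row=0 col=0 char='o'
After 5 (h): row=0 col=0 char='o'
After 6 (j): row=1 col=0 char='t'
After 7 (k): row=0 col=0 char='o'
After 8 (gg): row=0 col=0 char='o'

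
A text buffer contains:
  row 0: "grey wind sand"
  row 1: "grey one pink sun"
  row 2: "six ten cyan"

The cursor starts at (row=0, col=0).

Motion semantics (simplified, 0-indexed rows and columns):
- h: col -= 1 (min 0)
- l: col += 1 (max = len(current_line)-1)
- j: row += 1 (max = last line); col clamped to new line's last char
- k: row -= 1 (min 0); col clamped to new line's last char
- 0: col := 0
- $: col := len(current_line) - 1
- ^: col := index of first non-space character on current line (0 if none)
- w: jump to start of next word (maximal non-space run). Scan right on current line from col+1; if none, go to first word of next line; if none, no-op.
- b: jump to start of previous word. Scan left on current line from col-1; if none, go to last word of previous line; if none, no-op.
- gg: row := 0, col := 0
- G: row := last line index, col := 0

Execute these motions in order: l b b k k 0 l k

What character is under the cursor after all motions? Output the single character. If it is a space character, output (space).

After 1 (l): row=0 col=1 char='r'
After 2 (b): row=0 col=0 char='g'
After 3 (b): row=0 col=0 char='g'
After 4 (k): row=0 col=0 char='g'
After 5 (k): row=0 col=0 char='g'
After 6 (0): row=0 col=0 char='g'
After 7 (l): row=0 col=1 char='r'
After 8 (k): row=0 col=1 char='r'

Answer: r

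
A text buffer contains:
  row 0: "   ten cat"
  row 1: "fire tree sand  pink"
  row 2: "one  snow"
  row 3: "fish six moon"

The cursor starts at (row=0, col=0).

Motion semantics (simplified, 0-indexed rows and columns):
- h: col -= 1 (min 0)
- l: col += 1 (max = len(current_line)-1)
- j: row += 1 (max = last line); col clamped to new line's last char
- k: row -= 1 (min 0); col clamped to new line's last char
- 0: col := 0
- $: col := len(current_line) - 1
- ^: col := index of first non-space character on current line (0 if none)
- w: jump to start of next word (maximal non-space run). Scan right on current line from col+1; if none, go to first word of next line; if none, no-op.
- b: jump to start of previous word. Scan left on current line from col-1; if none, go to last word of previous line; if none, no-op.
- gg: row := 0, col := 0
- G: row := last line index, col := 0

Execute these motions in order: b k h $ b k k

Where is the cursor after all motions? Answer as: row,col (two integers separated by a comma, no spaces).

Answer: 0,7

Derivation:
After 1 (b): row=0 col=0 char='_'
After 2 (k): row=0 col=0 char='_'
After 3 (h): row=0 col=0 char='_'
After 4 ($): row=0 col=9 char='t'
After 5 (b): row=0 col=7 char='c'
After 6 (k): row=0 col=7 char='c'
After 7 (k): row=0 col=7 char='c'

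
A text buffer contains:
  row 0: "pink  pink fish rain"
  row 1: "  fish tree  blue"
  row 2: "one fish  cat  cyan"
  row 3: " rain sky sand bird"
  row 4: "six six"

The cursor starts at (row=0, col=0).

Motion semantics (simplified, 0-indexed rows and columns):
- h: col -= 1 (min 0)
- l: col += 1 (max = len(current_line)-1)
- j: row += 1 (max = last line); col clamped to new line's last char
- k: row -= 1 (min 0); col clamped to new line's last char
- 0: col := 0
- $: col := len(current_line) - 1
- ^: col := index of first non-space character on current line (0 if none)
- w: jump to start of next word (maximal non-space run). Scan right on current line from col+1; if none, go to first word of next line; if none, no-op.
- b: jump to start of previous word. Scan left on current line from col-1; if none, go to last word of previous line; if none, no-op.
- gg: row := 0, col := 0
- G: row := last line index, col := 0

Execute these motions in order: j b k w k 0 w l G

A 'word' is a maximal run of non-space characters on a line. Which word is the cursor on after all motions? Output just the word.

Answer: six

Derivation:
After 1 (j): row=1 col=0 char='_'
After 2 (b): row=0 col=16 char='r'
After 3 (k): row=0 col=16 char='r'
After 4 (w): row=1 col=2 char='f'
After 5 (k): row=0 col=2 char='n'
After 6 (0): row=0 col=0 char='p'
After 7 (w): row=0 col=6 char='p'
After 8 (l): row=0 col=7 char='i'
After 9 (G): row=4 col=0 char='s'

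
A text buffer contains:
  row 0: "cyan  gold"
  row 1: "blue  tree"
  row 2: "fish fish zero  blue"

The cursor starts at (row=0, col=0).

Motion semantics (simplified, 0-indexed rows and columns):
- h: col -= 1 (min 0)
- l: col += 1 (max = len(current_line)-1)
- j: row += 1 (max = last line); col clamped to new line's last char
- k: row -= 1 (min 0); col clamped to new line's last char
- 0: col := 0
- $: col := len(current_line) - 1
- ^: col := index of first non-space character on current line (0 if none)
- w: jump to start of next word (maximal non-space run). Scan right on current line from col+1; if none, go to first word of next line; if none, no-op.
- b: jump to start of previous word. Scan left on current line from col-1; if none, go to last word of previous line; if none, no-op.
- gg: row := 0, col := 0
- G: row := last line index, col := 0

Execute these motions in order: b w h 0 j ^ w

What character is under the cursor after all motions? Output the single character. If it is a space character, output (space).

Answer: t

Derivation:
After 1 (b): row=0 col=0 char='c'
After 2 (w): row=0 col=6 char='g'
After 3 (h): row=0 col=5 char='_'
After 4 (0): row=0 col=0 char='c'
After 5 (j): row=1 col=0 char='b'
After 6 (^): row=1 col=0 char='b'
After 7 (w): row=1 col=6 char='t'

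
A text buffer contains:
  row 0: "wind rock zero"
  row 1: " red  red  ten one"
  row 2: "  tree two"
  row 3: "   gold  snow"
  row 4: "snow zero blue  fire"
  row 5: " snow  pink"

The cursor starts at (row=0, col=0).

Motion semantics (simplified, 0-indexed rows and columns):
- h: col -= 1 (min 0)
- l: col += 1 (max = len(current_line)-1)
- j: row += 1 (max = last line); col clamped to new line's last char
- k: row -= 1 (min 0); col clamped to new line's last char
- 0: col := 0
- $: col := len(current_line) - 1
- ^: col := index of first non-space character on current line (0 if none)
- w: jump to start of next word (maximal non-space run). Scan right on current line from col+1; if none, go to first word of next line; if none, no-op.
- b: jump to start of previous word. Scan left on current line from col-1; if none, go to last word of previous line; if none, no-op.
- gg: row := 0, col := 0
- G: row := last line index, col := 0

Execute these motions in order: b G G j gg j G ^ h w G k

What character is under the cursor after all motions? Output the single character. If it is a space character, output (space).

Answer: s

Derivation:
After 1 (b): row=0 col=0 char='w'
After 2 (G): row=5 col=0 char='_'
After 3 (G): row=5 col=0 char='_'
After 4 (j): row=5 col=0 char='_'
After 5 (gg): row=0 col=0 char='w'
After 6 (j): row=1 col=0 char='_'
After 7 (G): row=5 col=0 char='_'
After 8 (^): row=5 col=1 char='s'
After 9 (h): row=5 col=0 char='_'
After 10 (w): row=5 col=1 char='s'
After 11 (G): row=5 col=0 char='_'
After 12 (k): row=4 col=0 char='s'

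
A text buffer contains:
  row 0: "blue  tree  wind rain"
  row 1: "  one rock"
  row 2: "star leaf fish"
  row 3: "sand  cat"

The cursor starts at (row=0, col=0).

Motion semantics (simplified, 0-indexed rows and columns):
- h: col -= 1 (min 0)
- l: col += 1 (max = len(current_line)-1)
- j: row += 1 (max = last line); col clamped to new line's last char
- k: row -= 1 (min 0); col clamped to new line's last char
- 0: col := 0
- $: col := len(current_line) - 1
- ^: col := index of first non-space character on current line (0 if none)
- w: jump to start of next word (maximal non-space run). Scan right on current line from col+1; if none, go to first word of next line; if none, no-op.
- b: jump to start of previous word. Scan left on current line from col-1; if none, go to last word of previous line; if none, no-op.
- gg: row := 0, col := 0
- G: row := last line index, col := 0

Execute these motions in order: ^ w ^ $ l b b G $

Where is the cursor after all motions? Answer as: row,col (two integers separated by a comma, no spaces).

Answer: 3,8

Derivation:
After 1 (^): row=0 col=0 char='b'
After 2 (w): row=0 col=6 char='t'
After 3 (^): row=0 col=0 char='b'
After 4 ($): row=0 col=20 char='n'
After 5 (l): row=0 col=20 char='n'
After 6 (b): row=0 col=17 char='r'
After 7 (b): row=0 col=12 char='w'
After 8 (G): row=3 col=0 char='s'
After 9 ($): row=3 col=8 char='t'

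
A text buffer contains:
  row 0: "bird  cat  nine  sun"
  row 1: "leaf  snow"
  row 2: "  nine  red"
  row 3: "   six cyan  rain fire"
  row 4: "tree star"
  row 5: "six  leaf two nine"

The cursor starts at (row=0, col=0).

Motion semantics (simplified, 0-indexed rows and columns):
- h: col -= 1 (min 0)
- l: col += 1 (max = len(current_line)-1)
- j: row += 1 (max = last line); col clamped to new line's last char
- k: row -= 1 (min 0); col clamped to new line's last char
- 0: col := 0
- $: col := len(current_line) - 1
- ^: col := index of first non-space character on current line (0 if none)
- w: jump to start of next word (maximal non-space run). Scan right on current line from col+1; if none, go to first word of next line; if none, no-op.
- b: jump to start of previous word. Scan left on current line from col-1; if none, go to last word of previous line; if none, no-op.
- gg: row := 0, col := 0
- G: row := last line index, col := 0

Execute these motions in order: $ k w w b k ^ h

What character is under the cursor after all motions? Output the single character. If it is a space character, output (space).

Answer: b

Derivation:
After 1 ($): row=0 col=19 char='n'
After 2 (k): row=0 col=19 char='n'
After 3 (w): row=1 col=0 char='l'
After 4 (w): row=1 col=6 char='s'
After 5 (b): row=1 col=0 char='l'
After 6 (k): row=0 col=0 char='b'
After 7 (^): row=0 col=0 char='b'
After 8 (h): row=0 col=0 char='b'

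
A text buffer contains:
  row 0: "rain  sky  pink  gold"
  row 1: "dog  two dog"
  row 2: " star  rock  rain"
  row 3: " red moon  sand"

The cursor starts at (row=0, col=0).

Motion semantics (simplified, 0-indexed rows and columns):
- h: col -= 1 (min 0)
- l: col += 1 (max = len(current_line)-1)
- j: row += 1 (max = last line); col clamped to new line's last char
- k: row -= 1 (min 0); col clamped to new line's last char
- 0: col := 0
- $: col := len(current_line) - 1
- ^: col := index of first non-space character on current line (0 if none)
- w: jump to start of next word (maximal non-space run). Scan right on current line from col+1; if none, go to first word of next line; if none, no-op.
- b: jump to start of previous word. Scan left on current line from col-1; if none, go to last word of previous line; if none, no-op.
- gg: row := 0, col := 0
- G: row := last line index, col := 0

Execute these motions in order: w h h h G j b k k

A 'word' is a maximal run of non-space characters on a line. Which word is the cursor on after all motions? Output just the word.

After 1 (w): row=0 col=6 char='s'
After 2 (h): row=0 col=5 char='_'
After 3 (h): row=0 col=4 char='_'
After 4 (h): row=0 col=3 char='n'
After 5 (G): row=3 col=0 char='_'
After 6 (j): row=3 col=0 char='_'
After 7 (b): row=2 col=13 char='r'
After 8 (k): row=1 col=11 char='g'
After 9 (k): row=0 col=11 char='p'

Answer: pink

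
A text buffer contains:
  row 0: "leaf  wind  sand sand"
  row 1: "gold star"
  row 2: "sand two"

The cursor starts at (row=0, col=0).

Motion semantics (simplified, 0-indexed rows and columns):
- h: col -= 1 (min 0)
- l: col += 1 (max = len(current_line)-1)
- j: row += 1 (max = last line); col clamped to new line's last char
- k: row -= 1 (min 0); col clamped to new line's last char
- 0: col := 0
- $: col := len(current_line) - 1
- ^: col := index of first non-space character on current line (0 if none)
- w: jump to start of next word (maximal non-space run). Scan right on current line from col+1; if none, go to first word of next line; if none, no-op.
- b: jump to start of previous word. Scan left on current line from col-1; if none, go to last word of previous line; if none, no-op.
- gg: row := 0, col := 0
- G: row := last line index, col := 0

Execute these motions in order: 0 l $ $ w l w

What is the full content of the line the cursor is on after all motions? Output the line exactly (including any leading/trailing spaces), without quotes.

Answer: gold star

Derivation:
After 1 (0): row=0 col=0 char='l'
After 2 (l): row=0 col=1 char='e'
After 3 ($): row=0 col=20 char='d'
After 4 ($): row=0 col=20 char='d'
After 5 (w): row=1 col=0 char='g'
After 6 (l): row=1 col=1 char='o'
After 7 (w): row=1 col=5 char='s'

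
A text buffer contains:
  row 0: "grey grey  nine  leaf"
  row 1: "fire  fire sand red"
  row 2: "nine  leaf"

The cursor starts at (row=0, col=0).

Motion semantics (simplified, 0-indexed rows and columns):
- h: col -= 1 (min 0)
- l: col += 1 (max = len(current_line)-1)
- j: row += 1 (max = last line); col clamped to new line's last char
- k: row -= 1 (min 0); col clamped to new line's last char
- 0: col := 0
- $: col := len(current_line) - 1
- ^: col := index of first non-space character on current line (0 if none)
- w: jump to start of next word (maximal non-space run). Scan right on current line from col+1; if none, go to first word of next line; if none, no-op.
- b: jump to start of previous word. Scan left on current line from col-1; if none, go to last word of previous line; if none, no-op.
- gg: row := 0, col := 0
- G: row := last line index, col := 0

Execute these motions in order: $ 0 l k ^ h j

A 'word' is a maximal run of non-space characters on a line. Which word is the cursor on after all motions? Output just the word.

Answer: fire

Derivation:
After 1 ($): row=0 col=20 char='f'
After 2 (0): row=0 col=0 char='g'
After 3 (l): row=0 col=1 char='r'
After 4 (k): row=0 col=1 char='r'
After 5 (^): row=0 col=0 char='g'
After 6 (h): row=0 col=0 char='g'
After 7 (j): row=1 col=0 char='f'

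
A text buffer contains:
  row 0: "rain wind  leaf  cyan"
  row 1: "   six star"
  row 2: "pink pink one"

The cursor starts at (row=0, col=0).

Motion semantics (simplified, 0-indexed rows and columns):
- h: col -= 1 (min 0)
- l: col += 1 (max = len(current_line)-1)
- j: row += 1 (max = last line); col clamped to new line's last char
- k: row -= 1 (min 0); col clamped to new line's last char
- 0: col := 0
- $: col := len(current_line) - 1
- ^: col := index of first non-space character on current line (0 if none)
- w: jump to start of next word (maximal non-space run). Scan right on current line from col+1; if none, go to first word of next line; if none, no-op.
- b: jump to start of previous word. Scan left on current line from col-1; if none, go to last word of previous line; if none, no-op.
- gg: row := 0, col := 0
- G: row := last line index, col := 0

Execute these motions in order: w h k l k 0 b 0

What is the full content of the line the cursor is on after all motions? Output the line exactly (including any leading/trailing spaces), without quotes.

Answer: rain wind  leaf  cyan

Derivation:
After 1 (w): row=0 col=5 char='w'
After 2 (h): row=0 col=4 char='_'
After 3 (k): row=0 col=4 char='_'
After 4 (l): row=0 col=5 char='w'
After 5 (k): row=0 col=5 char='w'
After 6 (0): row=0 col=0 char='r'
After 7 (b): row=0 col=0 char='r'
After 8 (0): row=0 col=0 char='r'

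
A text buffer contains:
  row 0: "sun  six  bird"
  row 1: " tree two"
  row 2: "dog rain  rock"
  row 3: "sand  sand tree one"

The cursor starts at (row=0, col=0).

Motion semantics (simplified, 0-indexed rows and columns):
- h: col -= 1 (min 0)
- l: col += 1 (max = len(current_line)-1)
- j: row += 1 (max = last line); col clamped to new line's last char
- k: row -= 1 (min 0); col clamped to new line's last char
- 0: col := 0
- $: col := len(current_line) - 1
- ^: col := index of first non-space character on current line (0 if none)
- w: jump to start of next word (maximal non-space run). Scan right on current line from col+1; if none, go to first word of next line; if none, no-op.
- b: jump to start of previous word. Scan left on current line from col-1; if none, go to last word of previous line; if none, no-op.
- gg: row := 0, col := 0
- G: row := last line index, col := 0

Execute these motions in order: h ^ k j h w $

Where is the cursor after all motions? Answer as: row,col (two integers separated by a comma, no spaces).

Answer: 1,8

Derivation:
After 1 (h): row=0 col=0 char='s'
After 2 (^): row=0 col=0 char='s'
After 3 (k): row=0 col=0 char='s'
After 4 (j): row=1 col=0 char='_'
After 5 (h): row=1 col=0 char='_'
After 6 (w): row=1 col=1 char='t'
After 7 ($): row=1 col=8 char='o'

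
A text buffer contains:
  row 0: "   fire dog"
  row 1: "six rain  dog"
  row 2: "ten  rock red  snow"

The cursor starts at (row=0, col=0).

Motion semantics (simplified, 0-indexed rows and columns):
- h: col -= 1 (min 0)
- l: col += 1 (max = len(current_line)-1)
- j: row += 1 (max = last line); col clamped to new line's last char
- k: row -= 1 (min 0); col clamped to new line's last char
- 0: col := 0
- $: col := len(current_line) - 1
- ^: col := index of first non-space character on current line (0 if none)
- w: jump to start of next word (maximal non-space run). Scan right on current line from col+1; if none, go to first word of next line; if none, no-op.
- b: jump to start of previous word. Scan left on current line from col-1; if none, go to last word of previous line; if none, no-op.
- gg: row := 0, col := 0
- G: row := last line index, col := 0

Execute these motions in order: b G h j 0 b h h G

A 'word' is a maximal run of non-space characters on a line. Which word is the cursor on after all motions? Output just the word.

After 1 (b): row=0 col=0 char='_'
After 2 (G): row=2 col=0 char='t'
After 3 (h): row=2 col=0 char='t'
After 4 (j): row=2 col=0 char='t'
After 5 (0): row=2 col=0 char='t'
After 6 (b): row=1 col=10 char='d'
After 7 (h): row=1 col=9 char='_'
After 8 (h): row=1 col=8 char='_'
After 9 (G): row=2 col=0 char='t'

Answer: ten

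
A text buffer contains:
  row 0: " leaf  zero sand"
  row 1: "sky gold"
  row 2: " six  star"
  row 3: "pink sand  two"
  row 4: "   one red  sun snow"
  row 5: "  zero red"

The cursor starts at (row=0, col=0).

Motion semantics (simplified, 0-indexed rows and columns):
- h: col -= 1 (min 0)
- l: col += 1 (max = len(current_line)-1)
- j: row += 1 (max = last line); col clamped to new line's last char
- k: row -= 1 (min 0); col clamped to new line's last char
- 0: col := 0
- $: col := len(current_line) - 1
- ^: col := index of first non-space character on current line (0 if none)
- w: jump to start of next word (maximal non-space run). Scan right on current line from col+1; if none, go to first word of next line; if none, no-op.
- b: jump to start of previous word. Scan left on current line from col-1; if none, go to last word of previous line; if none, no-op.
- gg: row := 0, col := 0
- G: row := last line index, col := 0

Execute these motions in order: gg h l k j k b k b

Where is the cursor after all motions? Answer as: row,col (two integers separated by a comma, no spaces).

After 1 (gg): row=0 col=0 char='_'
After 2 (h): row=0 col=0 char='_'
After 3 (l): row=0 col=1 char='l'
After 4 (k): row=0 col=1 char='l'
After 5 (j): row=1 col=1 char='k'
After 6 (k): row=0 col=1 char='l'
After 7 (b): row=0 col=1 char='l'
After 8 (k): row=0 col=1 char='l'
After 9 (b): row=0 col=1 char='l'

Answer: 0,1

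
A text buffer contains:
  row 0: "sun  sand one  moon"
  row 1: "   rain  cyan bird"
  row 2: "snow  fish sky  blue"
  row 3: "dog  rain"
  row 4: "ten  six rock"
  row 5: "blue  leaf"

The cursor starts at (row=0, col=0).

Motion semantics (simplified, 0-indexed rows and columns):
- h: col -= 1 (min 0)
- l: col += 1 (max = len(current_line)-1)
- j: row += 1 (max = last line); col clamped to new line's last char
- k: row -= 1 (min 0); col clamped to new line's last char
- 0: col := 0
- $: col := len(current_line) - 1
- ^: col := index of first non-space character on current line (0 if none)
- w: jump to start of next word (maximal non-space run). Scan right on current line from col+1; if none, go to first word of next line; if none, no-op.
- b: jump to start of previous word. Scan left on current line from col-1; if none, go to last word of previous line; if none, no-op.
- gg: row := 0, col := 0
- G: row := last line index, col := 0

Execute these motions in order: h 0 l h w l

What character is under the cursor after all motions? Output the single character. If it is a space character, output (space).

After 1 (h): row=0 col=0 char='s'
After 2 (0): row=0 col=0 char='s'
After 3 (l): row=0 col=1 char='u'
After 4 (h): row=0 col=0 char='s'
After 5 (w): row=0 col=5 char='s'
After 6 (l): row=0 col=6 char='a'

Answer: a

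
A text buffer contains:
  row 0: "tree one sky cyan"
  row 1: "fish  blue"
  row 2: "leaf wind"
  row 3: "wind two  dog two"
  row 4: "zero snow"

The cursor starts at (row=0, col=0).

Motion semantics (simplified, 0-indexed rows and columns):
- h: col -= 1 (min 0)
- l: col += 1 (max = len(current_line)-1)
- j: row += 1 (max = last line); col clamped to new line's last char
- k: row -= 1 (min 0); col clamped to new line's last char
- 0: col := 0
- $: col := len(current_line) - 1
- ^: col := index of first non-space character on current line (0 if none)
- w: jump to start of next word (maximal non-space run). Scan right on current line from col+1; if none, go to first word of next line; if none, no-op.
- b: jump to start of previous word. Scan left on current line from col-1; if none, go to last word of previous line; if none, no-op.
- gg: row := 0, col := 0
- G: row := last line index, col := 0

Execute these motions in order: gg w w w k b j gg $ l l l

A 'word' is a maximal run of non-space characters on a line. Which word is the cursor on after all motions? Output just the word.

Answer: cyan

Derivation:
After 1 (gg): row=0 col=0 char='t'
After 2 (w): row=0 col=5 char='o'
After 3 (w): row=0 col=9 char='s'
After 4 (w): row=0 col=13 char='c'
After 5 (k): row=0 col=13 char='c'
After 6 (b): row=0 col=9 char='s'
After 7 (j): row=1 col=9 char='e'
After 8 (gg): row=0 col=0 char='t'
After 9 ($): row=0 col=16 char='n'
After 10 (l): row=0 col=16 char='n'
After 11 (l): row=0 col=16 char='n'
After 12 (l): row=0 col=16 char='n'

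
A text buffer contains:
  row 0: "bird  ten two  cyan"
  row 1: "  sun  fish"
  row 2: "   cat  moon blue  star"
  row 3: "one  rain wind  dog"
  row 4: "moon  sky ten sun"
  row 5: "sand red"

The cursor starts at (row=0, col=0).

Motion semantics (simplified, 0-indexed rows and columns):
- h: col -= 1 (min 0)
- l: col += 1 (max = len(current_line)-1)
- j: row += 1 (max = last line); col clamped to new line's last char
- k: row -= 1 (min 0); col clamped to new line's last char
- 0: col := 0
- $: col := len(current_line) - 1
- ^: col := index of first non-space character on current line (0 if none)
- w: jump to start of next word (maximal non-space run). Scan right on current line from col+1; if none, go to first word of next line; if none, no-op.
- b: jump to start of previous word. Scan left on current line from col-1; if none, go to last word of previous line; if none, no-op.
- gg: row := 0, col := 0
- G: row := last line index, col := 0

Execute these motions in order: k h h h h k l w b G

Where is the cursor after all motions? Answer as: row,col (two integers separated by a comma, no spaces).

Answer: 5,0

Derivation:
After 1 (k): row=0 col=0 char='b'
After 2 (h): row=0 col=0 char='b'
After 3 (h): row=0 col=0 char='b'
After 4 (h): row=0 col=0 char='b'
After 5 (h): row=0 col=0 char='b'
After 6 (k): row=0 col=0 char='b'
After 7 (l): row=0 col=1 char='i'
After 8 (w): row=0 col=6 char='t'
After 9 (b): row=0 col=0 char='b'
After 10 (G): row=5 col=0 char='s'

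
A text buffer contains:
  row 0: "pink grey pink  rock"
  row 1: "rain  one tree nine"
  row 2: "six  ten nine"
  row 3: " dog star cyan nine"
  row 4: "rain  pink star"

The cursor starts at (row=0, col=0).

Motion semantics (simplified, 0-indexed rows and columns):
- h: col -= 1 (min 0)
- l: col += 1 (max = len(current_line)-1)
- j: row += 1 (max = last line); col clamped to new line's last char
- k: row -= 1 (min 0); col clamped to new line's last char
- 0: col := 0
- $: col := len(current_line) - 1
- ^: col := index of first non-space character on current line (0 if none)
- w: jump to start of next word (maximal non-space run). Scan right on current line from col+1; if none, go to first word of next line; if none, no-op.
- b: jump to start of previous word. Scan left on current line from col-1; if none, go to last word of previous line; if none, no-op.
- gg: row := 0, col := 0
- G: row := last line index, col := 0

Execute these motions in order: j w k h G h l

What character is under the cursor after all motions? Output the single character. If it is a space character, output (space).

Answer: a

Derivation:
After 1 (j): row=1 col=0 char='r'
After 2 (w): row=1 col=6 char='o'
After 3 (k): row=0 col=6 char='r'
After 4 (h): row=0 col=5 char='g'
After 5 (G): row=4 col=0 char='r'
After 6 (h): row=4 col=0 char='r'
After 7 (l): row=4 col=1 char='a'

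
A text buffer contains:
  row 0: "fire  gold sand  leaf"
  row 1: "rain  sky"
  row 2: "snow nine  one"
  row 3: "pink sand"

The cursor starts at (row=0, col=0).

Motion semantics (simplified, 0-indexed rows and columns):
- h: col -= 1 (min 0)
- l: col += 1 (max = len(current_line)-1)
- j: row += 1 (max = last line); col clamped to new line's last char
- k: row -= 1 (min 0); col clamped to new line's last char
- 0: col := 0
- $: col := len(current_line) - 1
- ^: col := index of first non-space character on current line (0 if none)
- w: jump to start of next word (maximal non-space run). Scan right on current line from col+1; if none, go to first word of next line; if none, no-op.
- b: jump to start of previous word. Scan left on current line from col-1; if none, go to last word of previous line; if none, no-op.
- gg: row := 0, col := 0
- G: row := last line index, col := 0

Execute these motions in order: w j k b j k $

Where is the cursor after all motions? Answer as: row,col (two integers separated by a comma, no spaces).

Answer: 0,20

Derivation:
After 1 (w): row=0 col=6 char='g'
After 2 (j): row=1 col=6 char='s'
After 3 (k): row=0 col=6 char='g'
After 4 (b): row=0 col=0 char='f'
After 5 (j): row=1 col=0 char='r'
After 6 (k): row=0 col=0 char='f'
After 7 ($): row=0 col=20 char='f'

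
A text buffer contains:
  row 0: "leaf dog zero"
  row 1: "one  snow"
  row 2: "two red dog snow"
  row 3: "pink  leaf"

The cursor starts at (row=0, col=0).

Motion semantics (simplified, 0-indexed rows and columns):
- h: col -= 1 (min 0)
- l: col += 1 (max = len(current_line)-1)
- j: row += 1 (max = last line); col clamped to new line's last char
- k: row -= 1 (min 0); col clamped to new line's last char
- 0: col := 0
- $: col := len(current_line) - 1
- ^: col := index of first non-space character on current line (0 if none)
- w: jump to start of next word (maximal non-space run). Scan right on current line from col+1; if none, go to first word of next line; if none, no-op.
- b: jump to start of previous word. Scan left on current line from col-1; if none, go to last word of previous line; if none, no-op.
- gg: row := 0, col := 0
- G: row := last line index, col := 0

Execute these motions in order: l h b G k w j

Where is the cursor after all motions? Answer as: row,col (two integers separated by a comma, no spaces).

After 1 (l): row=0 col=1 char='e'
After 2 (h): row=0 col=0 char='l'
After 3 (b): row=0 col=0 char='l'
After 4 (G): row=3 col=0 char='p'
After 5 (k): row=2 col=0 char='t'
After 6 (w): row=2 col=4 char='r'
After 7 (j): row=3 col=4 char='_'

Answer: 3,4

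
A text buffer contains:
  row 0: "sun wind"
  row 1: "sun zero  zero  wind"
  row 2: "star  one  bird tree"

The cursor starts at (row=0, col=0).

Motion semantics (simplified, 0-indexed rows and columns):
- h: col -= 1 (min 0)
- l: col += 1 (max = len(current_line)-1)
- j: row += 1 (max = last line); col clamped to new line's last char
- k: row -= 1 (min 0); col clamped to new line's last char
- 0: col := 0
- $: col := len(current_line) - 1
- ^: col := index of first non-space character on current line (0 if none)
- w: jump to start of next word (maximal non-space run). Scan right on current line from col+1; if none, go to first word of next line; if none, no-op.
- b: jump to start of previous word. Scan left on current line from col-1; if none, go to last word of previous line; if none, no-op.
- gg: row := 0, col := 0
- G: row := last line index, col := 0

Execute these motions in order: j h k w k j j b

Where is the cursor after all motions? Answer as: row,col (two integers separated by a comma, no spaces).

Answer: 2,0

Derivation:
After 1 (j): row=1 col=0 char='s'
After 2 (h): row=1 col=0 char='s'
After 3 (k): row=0 col=0 char='s'
After 4 (w): row=0 col=4 char='w'
After 5 (k): row=0 col=4 char='w'
After 6 (j): row=1 col=4 char='z'
After 7 (j): row=2 col=4 char='_'
After 8 (b): row=2 col=0 char='s'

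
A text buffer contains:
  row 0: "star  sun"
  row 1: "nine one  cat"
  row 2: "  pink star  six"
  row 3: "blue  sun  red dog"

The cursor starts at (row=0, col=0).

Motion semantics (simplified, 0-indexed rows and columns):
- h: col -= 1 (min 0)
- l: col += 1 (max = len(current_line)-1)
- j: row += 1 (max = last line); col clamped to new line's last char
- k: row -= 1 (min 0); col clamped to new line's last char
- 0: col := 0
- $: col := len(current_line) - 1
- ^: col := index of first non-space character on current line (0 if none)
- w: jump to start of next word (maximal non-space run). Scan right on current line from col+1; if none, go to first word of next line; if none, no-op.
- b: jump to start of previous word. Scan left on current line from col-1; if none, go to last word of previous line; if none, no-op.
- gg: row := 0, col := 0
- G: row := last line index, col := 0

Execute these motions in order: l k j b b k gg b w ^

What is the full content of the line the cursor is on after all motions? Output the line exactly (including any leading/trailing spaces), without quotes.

After 1 (l): row=0 col=1 char='t'
After 2 (k): row=0 col=1 char='t'
After 3 (j): row=1 col=1 char='i'
After 4 (b): row=1 col=0 char='n'
After 5 (b): row=0 col=6 char='s'
After 6 (k): row=0 col=6 char='s'
After 7 (gg): row=0 col=0 char='s'
After 8 (b): row=0 col=0 char='s'
After 9 (w): row=0 col=6 char='s'
After 10 (^): row=0 col=0 char='s'

Answer: star  sun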